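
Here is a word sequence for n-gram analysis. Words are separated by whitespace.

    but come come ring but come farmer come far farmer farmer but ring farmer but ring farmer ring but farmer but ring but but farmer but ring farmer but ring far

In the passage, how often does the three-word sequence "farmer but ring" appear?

Scanning the 29 overlapping trigram windows for "farmer but ring":
  position 11–13: farmer but ring
  position 14–16: farmer but ring
  position 20–22: farmer but ring
  position 25–27: farmer but ring
  position 28–30: farmer but ring

5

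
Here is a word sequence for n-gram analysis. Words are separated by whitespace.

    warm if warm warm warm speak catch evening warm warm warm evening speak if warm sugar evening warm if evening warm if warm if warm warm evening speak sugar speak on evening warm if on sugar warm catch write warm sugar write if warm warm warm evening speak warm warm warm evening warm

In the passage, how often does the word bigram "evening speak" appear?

Scanning the 52 overlapping bigram windows for "evening speak":
  position 12–13: evening speak
  position 27–28: evening speak
  position 47–48: evening speak

3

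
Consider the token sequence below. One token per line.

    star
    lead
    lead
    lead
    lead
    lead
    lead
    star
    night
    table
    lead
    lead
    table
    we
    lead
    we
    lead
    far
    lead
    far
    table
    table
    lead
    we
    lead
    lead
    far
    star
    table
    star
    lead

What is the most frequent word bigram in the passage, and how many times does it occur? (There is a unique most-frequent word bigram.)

"lead lead", 7 times

Bigram frequencies (highest first):
  lead lead: 7
  we lead: 3
  lead far: 3
  star lead: 2
  table lead: 2
  lead we: 2
  … (11 more, each ≤ 1)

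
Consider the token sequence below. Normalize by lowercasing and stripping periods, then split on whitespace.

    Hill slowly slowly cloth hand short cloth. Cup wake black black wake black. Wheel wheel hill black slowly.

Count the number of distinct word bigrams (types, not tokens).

16

18 tokens → 17 bigram windows in total.
Repeated bigrams (each contributes count−1 duplicates):
  wake black: 2
1 duplicate windows → 17 − 1 = 16 distinct.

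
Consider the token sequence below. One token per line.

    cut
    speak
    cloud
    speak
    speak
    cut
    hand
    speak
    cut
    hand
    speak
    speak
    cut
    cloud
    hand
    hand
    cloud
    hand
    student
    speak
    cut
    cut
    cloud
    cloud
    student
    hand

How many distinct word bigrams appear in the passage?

26 tokens → 25 bigram windows in total.
Repeated bigrams (each contributes count−1 duplicates):
  speak cut: 4
  cloud hand: 2
  cut cloud: 2
  cut hand: 2
  hand speak: 2
  speak speak: 2
8 duplicate windows → 25 − 8 = 17 distinct.

17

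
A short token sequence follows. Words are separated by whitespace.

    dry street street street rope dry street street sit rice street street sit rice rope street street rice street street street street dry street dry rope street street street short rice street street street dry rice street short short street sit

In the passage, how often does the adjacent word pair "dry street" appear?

Scanning the 40 overlapping bigram windows for "dry street":
  position 1–2: dry street
  position 6–7: dry street
  position 23–24: dry street

3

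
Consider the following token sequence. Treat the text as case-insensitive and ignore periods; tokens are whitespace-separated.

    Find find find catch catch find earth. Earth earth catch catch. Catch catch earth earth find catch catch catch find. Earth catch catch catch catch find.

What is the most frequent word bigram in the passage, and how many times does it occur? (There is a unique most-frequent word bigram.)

Bigram frequencies (highest first):
  catch catch: 9
  catch find: 3
  earth earth: 3
  find find: 2
  find catch: 2
  find earth: 2
  … (3 more, each ≤ 2)

"catch catch", 9 times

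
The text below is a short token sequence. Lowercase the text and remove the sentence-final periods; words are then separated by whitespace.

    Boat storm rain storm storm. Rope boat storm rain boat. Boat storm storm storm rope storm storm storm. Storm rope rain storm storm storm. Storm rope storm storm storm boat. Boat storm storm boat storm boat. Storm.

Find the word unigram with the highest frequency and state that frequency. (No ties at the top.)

Unigram frequencies (highest first):
  storm: 22
  boat: 8
  rope: 4
  rain: 3

"storm", 22 times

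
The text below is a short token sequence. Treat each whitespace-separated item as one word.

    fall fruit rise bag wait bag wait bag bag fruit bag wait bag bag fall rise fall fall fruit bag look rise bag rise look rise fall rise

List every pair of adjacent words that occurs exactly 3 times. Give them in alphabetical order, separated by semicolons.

Bigram counts meeting the condition (exactly 3 times):
  bag wait: 3
  wait bag: 3

bag wait; wait bag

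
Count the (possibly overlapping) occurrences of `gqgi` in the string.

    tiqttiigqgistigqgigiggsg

2

Sliding a length-4 window over the 24 characters (21 positions):
  position 8–11: gqgi
  position 15–18: gqgi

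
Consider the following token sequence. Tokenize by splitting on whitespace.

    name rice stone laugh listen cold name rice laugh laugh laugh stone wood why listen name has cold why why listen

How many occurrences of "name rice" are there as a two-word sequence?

2

Scanning the 20 overlapping bigram windows for "name rice":
  position 1–2: name rice
  position 7–8: name rice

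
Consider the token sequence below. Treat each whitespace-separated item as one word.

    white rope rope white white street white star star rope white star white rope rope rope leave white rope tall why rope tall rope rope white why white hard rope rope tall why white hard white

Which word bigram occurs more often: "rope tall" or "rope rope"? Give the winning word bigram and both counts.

"rope rope" (5 vs 3)

"rope tall": 3 occurrences
"rope rope": 5 occurrences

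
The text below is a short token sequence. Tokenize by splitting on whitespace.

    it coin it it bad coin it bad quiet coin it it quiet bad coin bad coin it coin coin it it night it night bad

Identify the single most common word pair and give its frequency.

Bigram frequencies (highest first):
  coin it: 5
  it it: 3
  bad coin: 3
  it coin: 2
  it bad: 2
  it night: 2
  … (8 more, each ≤ 1)

"coin it", 5 times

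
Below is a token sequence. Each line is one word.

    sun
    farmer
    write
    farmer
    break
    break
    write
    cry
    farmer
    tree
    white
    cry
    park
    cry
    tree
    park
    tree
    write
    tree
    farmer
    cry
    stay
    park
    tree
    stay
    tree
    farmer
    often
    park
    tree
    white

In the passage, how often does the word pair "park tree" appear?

3

Scanning the 30 overlapping bigram windows for "park tree":
  position 16–17: park tree
  position 23–24: park tree
  position 29–30: park tree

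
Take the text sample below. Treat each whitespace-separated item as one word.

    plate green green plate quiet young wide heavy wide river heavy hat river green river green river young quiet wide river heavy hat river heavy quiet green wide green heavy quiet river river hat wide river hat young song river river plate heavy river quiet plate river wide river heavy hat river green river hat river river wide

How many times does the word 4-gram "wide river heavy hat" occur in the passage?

3

Scanning the 55 overlapping 4-gram windows for "wide river heavy hat":
  position 9–12: wide river heavy hat
  position 20–23: wide river heavy hat
  position 48–51: wide river heavy hat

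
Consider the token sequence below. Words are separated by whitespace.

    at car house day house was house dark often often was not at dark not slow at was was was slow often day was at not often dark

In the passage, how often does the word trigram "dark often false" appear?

0

Scanning the 26 overlapping trigram windows for "dark often false":
  (none found)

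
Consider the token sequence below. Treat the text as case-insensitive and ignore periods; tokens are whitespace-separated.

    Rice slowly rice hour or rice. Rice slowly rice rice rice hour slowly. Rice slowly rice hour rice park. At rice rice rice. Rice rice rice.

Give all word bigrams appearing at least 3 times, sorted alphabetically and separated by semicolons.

rice hour; rice rice; rice slowly; slowly rice

Bigram counts meeting the condition (at least 3 times):
  rice hour: 3
  rice rice: 8
  rice slowly: 3
  slowly rice: 4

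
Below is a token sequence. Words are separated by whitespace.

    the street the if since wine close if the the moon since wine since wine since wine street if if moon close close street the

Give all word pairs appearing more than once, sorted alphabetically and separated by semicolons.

Bigram counts meeting the condition (more than once):
  since wine: 4
  street the: 2
  wine since: 2

since wine; street the; wine since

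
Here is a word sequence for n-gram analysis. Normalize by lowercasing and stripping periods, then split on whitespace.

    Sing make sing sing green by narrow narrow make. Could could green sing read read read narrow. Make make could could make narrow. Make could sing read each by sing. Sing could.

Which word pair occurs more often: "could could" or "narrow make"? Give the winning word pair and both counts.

"narrow make" (3 vs 2)

"could could": 2 occurrences
"narrow make": 3 occurrences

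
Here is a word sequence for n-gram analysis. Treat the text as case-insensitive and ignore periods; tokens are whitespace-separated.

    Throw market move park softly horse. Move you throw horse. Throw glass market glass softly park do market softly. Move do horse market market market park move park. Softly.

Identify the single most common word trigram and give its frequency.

"move park softly", 2 times

Trigram frequencies (highest first):
  move park softly: 2
  throw market move: 1
  market move park: 1
  park softly horse: 1
  softly horse move: 1
  horse move you: 1
  … (20 more, each ≤ 1)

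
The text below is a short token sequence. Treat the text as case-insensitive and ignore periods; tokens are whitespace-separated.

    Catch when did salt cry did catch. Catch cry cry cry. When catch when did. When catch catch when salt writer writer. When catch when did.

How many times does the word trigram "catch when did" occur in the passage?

3

Scanning the 24 overlapping trigram windows for "catch when did":
  position 1–3: catch when did
  position 13–15: catch when did
  position 24–26: catch when did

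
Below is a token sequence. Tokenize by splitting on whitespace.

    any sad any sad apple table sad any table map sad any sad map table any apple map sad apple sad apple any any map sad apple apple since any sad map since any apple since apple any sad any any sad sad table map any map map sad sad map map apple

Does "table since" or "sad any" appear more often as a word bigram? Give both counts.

"sad any" (4 vs 0)

"table since": 0 occurrences
"sad any": 4 occurrences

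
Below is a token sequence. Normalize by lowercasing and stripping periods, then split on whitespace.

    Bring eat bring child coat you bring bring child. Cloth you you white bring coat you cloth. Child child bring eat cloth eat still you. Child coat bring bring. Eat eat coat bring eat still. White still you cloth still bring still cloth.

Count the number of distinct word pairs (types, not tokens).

31

43 tokens → 42 bigram windows in total.
Repeated bigrams (each contributes count−1 duplicates):
  bring eat: 4
  bring bring: 2
  bring child: 2
  child coat: 2
  coat bring: 2
  coat you: 2
  eat still: 2
  still you: 2
  … (1 more repeated)
11 duplicate windows → 42 − 11 = 31 distinct.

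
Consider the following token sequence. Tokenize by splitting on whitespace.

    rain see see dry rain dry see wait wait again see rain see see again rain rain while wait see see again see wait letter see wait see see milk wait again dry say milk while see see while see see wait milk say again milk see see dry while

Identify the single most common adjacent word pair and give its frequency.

"see see", 7 times

Bigram frequencies (highest first):
  see see: 7
  see wait: 4
  rain see: 2
  see dry: 2
  wait again: 2
  again see: 2
  … (27 more, each ≤ 2)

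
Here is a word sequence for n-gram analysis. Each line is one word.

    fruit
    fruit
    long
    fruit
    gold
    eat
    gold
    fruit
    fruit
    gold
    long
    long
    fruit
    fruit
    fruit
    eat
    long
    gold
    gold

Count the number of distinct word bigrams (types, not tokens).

19 tokens → 18 bigram windows in total.
Repeated bigrams (each contributes count−1 duplicates):
  fruit fruit: 4
  fruit gold: 2
  long fruit: 2
5 duplicate windows → 18 − 5 = 13 distinct.

13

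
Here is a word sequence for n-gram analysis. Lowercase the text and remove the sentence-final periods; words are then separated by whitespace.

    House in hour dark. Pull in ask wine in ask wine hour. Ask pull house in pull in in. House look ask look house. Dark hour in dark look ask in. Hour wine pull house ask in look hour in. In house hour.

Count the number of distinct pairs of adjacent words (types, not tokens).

31

43 tokens → 42 bigram windows in total.
Repeated bigrams (each contributes count−1 duplicates):
  ask in: 2
  ask wine: 2
  hour in: 2
  house in: 2
  in ask: 2
  in hour: 2
  in house: 2
  in in: 2
  … (3 more repeated)
11 duplicate windows → 42 − 11 = 31 distinct.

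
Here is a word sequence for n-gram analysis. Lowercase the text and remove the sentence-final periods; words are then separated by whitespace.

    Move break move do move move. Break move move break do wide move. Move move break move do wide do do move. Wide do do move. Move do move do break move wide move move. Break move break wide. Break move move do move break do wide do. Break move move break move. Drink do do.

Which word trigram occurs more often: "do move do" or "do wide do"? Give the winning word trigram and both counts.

"do move do": 1 occurrence
"do wide do": 2 occurrences

"do wide do" (2 vs 1)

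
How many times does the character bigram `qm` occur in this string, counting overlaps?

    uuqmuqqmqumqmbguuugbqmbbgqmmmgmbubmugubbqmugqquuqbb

6

Sliding a length-2 window over the 51 characters (50 positions):
  position 3–4: qm
  position 7–8: qm
  position 12–13: qm
  position 21–22: qm
  position 26–27: qm
  position 41–42: qm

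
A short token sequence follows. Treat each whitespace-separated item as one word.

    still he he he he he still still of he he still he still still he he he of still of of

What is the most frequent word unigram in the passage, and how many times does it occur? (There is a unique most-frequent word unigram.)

Unigram frequencies (highest first):
  he: 11
  still: 7
  of: 4

"he", 11 times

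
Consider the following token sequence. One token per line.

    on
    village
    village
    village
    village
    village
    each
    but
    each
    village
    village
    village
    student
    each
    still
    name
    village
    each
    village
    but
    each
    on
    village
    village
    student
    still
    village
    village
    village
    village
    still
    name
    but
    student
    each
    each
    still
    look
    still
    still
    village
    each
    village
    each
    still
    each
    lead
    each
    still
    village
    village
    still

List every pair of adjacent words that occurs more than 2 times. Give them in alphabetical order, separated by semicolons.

Bigram counts meeting the condition (more than 2 times):
  each still: 4
  each village: 3
  still village: 3
  village each: 4
  village village: 11

each still; each village; still village; village each; village village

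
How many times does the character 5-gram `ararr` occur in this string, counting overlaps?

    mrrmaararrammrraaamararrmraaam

2

Sliding a length-5 window over the 30 characters (26 positions):
  position 6–10: ararr
  position 20–24: ararr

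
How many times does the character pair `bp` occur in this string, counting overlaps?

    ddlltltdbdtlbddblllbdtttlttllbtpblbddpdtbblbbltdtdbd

Sliding a length-2 window over the 52 characters (51 positions):
  (no match at any position)

0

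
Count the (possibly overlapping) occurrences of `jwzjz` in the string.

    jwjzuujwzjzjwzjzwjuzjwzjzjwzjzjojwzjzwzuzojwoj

Sliding a length-5 window over the 46 characters (42 positions):
  position 7–11: jwzjz
  position 12–16: jwzjz
  position 21–25: jwzjz
  position 26–30: jwzjz
  position 33–37: jwzjz

5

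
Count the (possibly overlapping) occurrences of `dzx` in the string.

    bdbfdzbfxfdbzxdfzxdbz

Sliding a length-3 window over the 21 characters (19 positions):
  (no match at any position)

0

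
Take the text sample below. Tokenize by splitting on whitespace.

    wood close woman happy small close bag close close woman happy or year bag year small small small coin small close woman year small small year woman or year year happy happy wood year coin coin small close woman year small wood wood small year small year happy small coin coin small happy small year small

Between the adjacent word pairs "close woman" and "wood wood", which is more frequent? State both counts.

"close woman": 4 occurrences
"wood wood": 1 occurrence

"close woman" (4 vs 1)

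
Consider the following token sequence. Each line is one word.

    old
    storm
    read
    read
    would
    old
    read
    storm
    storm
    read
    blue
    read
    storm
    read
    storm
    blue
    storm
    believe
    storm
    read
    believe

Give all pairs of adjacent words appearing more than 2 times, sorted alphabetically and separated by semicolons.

Bigram counts meeting the condition (more than 2 times):
  read storm: 3
  storm read: 4

read storm; storm read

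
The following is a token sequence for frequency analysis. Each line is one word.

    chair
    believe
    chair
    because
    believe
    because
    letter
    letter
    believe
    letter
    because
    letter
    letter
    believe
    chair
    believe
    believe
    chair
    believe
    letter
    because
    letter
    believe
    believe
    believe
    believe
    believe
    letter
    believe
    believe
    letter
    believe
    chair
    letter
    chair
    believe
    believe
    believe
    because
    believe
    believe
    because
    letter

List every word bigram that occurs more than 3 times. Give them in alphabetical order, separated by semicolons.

Bigram counts meeting the condition (more than 3 times):
  because letter: 4
  believe believe: 9
  believe chair: 4
  believe letter: 4
  chair believe: 4
  letter believe: 5

because letter; believe believe; believe chair; believe letter; chair believe; letter believe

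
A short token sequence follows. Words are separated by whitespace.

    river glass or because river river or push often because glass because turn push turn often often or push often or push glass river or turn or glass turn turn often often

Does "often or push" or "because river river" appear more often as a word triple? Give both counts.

"often or push" (2 vs 1)

"often or push": 2 occurrences
"because river river": 1 occurrence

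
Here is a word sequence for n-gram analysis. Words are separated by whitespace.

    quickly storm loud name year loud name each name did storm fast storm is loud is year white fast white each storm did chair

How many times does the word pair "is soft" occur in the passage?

Scanning the 23 overlapping bigram windows for "is soft":
  (none found)

0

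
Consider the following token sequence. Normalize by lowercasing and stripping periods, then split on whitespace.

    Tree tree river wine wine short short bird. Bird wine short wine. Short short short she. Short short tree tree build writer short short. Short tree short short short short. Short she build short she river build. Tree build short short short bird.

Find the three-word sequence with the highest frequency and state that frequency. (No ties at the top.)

Trigram frequencies (highest first):
  short short short: 6
  wine short short: 2
  short short bird: 2
  short short she: 2
  short short tree: 2
  tree tree river: 1
  … (26 more, each ≤ 1)

"short short short", 6 times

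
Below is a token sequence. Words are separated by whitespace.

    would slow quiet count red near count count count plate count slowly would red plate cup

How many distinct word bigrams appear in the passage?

14

16 tokens → 15 bigram windows in total.
Repeated bigrams (each contributes count−1 duplicates):
  count count: 2
1 duplicate windows → 15 − 1 = 14 distinct.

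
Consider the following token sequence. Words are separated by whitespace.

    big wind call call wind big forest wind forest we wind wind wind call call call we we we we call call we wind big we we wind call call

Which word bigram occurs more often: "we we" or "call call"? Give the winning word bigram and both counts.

"call call" (5 vs 4)

"we we": 4 occurrences
"call call": 5 occurrences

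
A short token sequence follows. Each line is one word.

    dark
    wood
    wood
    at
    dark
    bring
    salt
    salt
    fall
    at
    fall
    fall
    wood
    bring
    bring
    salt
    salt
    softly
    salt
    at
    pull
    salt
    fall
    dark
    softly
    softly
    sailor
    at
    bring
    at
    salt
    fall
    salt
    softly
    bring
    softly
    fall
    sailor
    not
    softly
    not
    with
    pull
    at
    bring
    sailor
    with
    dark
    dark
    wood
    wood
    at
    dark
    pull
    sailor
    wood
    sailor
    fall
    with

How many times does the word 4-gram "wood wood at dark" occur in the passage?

Scanning the 56 overlapping 4-gram windows for "wood wood at dark":
  position 2–5: wood wood at dark
  position 50–53: wood wood at dark

2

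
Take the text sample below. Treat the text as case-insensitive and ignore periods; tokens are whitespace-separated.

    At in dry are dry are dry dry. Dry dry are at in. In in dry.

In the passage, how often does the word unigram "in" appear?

Scanning the 16 tokens for "in":
  position 2: in
  position 13: in
  position 14: in
  position 15: in

4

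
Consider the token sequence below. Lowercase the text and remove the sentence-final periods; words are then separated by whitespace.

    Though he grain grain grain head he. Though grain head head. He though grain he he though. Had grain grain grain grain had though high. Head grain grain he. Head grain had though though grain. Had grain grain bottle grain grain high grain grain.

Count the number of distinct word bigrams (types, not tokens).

23

44 tokens → 43 bigram windows in total.
Repeated bigrams (each contributes count−1 duplicates):
  grain grain: 9
  grain had: 3
  he though: 3
  though grain: 3
  grain he: 2
  grain head: 2
  had grain: 2
  had though: 2
  … (2 more repeated)
20 duplicate windows → 43 − 20 = 23 distinct.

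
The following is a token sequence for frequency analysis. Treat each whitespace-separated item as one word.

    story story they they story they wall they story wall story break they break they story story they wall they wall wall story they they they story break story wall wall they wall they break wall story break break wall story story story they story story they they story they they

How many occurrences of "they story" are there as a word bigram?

Scanning the 50 overlapping bigram windows for "they story":
  position 4–5: they story
  position 8–9: they story
  position 15–16: they story
  position 26–27: they story
  position 44–45: they story
  position 48–49: they story

6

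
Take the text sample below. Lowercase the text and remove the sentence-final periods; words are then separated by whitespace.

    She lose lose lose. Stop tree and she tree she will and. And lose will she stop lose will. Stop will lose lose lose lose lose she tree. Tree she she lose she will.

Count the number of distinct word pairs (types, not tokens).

34 tokens → 33 bigram windows in total.
Repeated bigrams (each contributes count−1 duplicates):
  lose lose: 6
  lose she: 2
  lose will: 2
  she lose: 2
  she tree: 2
  she will: 2
  tree she: 2
11 duplicate windows → 33 − 11 = 22 distinct.

22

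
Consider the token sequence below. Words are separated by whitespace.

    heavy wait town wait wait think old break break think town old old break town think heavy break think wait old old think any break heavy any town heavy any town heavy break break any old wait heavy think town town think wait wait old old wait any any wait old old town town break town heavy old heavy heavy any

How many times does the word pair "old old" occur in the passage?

4

Scanning the 60 overlapping bigram windows for "old old":
  position 12–13: old old
  position 21–22: old old
  position 45–46: old old
  position 51–52: old old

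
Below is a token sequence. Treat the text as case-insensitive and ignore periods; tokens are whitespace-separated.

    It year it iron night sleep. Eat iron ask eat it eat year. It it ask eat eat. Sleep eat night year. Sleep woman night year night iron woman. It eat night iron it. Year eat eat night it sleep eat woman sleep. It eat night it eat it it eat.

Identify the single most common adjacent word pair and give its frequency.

"it eat", 5 times

Bigram frequencies (highest first):
  it eat: 5
  eat night: 4
  sleep eat: 3
  it year: 2
  year it: 2
  ask eat: 2
  … (26 more, each ≤ 2)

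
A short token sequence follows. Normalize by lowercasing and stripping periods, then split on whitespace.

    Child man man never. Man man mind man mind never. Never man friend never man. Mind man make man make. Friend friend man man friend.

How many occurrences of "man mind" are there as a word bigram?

3

Scanning the 24 overlapping bigram windows for "man mind":
  position 6–7: man mind
  position 8–9: man mind
  position 15–16: man mind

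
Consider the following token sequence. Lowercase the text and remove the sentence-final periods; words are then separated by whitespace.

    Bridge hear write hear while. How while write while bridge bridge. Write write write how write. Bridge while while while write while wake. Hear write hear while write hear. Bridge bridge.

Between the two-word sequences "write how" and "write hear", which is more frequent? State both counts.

"write how": 1 occurrence
"write hear": 3 occurrences

"write hear" (3 vs 1)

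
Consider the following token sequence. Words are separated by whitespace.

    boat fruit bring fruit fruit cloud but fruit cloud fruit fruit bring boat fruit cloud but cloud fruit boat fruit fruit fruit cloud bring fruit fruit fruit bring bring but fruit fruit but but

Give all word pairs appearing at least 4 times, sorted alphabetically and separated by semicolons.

Bigram counts meeting the condition (at least 4 times):
  fruit cloud: 4
  fruit fruit: 7

fruit cloud; fruit fruit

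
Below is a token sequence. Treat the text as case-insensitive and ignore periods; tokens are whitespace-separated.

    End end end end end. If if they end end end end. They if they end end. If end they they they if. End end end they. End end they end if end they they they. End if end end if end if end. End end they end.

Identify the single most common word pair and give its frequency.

Bigram frequencies (highest first):
  end end: 14
  end if: 6
  they end: 6
  end they: 6
  if end: 6
  they they: 4
  … (3 more, each ≤ 2)

"end end", 14 times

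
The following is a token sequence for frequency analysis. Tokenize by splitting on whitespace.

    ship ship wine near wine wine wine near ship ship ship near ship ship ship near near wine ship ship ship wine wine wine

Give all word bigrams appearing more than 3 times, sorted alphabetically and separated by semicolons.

Bigram counts meeting the condition (more than 3 times):
  ship ship: 7
  wine wine: 4

ship ship; wine wine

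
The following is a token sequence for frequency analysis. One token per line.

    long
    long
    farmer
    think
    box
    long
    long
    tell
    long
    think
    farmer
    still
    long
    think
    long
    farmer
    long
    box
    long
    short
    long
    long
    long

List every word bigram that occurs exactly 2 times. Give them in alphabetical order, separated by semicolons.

Bigram counts meeting the condition (exactly 2 times):
  box long: 2
  long farmer: 2
  long think: 2

box long; long farmer; long think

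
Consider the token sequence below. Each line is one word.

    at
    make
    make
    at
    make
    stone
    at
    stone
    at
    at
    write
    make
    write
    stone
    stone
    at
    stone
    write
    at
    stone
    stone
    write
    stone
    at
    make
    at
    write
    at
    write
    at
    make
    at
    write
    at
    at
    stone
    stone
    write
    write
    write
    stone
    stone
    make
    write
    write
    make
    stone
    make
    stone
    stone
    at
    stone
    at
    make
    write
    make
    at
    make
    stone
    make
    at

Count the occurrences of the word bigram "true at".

0

Scanning the 60 overlapping bigram windows for "true at":
  (none found)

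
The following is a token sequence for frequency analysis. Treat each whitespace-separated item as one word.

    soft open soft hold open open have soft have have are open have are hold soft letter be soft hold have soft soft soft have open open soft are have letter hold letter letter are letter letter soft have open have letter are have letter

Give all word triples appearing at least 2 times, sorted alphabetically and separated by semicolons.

Trigram counts meeting the condition (at least 2 times):
  are have letter: 2
  soft have open: 2

are have letter; soft have open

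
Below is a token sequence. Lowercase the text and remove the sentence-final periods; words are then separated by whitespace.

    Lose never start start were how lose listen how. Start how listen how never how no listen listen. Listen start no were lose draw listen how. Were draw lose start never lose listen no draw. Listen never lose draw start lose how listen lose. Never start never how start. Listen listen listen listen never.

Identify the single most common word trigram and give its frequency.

Trigram frequencies (highest first):
  listen listen listen: 3
  lose never start: 2
  never start start: 1
  start start were: 1
  start were how: 1
  were how lose: 1
  … (43 more, each ≤ 1)

"listen listen listen", 3 times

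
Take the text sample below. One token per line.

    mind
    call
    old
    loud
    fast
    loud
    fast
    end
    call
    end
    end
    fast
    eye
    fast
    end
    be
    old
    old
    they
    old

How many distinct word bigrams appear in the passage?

17

20 tokens → 19 bigram windows in total.
Repeated bigrams (each contributes count−1 duplicates):
  fast end: 2
  loud fast: 2
2 duplicate windows → 19 − 2 = 17 distinct.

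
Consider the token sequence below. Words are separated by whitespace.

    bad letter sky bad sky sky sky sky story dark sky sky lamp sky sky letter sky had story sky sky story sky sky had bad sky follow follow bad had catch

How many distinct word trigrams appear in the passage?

32 tokens → 30 trigram windows in total.
Repeated trigrams (each contributes count−1 duplicates):
  sky sky sky: 2
  sky sky story: 2
  story sky sky: 2
3 duplicate windows → 30 − 3 = 27 distinct.

27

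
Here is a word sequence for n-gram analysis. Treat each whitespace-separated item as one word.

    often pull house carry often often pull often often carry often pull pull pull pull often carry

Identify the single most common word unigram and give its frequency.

"often", 7 times

Unigram frequencies (highest first):
  often: 7
  pull: 6
  carry: 3
  house: 1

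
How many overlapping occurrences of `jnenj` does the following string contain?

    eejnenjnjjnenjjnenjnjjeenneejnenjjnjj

4

Sliding a length-5 window over the 37 characters (33 positions):
  position 3–7: jnenj
  position 10–14: jnenj
  position 15–19: jnenj
  position 29–33: jnenj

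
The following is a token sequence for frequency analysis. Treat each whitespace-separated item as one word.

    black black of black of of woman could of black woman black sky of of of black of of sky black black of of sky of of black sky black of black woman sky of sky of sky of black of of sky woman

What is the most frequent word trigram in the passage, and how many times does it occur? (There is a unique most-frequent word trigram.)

"black of of", 4 times

Trigram frequencies (highest first):
  black of of: 4
  of black of: 3
  of of sky: 3
  of sky of: 3
  black black of: 2
  black of black: 2
  … (21 more, each ≤ 2)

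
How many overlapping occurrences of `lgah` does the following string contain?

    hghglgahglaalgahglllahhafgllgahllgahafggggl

4

Sliding a length-4 window over the 43 characters (40 positions):
  position 5–8: lgah
  position 13–16: lgah
  position 28–31: lgah
  position 33–36: lgah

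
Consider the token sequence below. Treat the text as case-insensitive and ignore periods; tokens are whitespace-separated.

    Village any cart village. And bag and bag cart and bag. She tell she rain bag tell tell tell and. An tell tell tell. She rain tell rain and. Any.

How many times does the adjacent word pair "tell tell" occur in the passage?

4

Scanning the 29 overlapping bigram windows for "tell tell":
  position 17–18: tell tell
  position 18–19: tell tell
  position 22–23: tell tell
  position 23–24: tell tell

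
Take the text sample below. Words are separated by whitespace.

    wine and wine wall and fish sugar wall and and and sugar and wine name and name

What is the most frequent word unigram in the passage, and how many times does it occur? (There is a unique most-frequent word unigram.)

"and", 7 times

Unigram frequencies (highest first):
  and: 7
  wine: 3
  wall: 2
  sugar: 2
  name: 2
  fish: 1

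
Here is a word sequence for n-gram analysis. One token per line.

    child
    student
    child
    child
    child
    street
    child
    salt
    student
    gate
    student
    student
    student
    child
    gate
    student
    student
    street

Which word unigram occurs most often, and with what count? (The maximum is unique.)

Unigram frequencies (highest first):
  student: 7
  child: 6
  street: 2
  gate: 2
  salt: 1

"student", 7 times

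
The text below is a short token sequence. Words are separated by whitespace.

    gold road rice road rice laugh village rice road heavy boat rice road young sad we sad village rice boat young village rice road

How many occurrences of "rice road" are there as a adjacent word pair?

4

Scanning the 23 overlapping bigram windows for "rice road":
  position 3–4: rice road
  position 8–9: rice road
  position 12–13: rice road
  position 23–24: rice road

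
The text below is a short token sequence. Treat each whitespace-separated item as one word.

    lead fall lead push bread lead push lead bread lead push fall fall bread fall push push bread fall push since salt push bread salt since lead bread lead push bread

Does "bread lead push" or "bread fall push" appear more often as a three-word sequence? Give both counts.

"bread lead push": 3 occurrences
"bread fall push": 2 occurrences

"bread lead push" (3 vs 2)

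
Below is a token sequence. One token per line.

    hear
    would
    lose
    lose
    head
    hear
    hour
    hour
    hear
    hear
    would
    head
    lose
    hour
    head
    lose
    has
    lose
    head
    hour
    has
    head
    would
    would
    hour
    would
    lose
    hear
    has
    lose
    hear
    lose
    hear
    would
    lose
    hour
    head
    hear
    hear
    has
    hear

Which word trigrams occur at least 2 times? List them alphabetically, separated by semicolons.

hear would lose; lose hour head

Trigram counts meeting the condition (at least 2 times):
  hear would lose: 2
  lose hour head: 2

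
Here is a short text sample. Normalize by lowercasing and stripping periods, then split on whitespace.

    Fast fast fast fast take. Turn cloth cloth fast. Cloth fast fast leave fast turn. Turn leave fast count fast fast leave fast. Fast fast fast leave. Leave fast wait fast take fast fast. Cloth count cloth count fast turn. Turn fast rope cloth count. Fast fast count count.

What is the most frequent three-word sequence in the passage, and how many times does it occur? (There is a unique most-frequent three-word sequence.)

Trigram frequencies (highest first):
  fast fast fast: 4
  fast fast leave: 3
  fast leave fast: 2
  fast turn turn: 2
  count fast fast: 2
  cloth count fast: 2
  … (32 more, each ≤ 1)

"fast fast fast", 4 times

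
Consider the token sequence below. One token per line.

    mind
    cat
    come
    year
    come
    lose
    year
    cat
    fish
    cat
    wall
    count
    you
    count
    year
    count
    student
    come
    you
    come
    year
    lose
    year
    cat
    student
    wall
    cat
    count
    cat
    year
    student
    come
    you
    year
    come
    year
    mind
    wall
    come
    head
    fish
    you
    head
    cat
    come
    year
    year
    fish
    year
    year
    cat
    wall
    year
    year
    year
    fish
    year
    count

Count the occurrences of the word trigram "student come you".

2

Scanning the 56 overlapping trigram windows for "student come you":
  position 17–19: student come you
  position 31–33: student come you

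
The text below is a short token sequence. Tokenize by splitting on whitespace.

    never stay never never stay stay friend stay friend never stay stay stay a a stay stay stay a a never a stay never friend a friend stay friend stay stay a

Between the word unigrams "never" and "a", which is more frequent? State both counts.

"a" (7 vs 6)

"never": 6 occurrences
"a": 7 occurrences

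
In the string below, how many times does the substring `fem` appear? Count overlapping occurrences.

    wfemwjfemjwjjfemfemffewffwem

4

Sliding a length-3 window over the 28 characters (26 positions):
  position 2–4: fem
  position 7–9: fem
  position 14–16: fem
  position 17–19: fem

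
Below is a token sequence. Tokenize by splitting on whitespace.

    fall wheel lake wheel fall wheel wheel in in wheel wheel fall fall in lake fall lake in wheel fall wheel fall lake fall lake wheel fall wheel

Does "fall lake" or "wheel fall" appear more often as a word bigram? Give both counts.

"wheel fall" (5 vs 3)

"fall lake": 3 occurrences
"wheel fall": 5 occurrences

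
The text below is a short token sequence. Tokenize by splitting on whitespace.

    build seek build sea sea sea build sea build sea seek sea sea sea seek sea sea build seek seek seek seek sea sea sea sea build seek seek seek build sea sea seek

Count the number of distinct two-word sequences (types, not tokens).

34 tokens → 33 bigram windows in total.
Repeated bigrams (each contributes count−1 duplicates):
  sea sea: 9
  seek seek: 5
  build sea: 4
  sea build: 4
  build seek: 3
  sea seek: 3
  seek sea: 3
  seek build: 2
25 duplicate windows → 33 − 25 = 8 distinct.

8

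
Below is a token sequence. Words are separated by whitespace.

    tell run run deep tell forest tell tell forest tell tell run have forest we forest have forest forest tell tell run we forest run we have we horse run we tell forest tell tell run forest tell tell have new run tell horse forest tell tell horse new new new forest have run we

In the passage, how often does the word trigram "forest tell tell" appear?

Scanning the 53 overlapping trigram windows for "forest tell tell":
  position 6–8: forest tell tell
  position 9–11: forest tell tell
  position 19–21: forest tell tell
  position 33–35: forest tell tell
  position 37–39: forest tell tell
  position 45–47: forest tell tell

6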